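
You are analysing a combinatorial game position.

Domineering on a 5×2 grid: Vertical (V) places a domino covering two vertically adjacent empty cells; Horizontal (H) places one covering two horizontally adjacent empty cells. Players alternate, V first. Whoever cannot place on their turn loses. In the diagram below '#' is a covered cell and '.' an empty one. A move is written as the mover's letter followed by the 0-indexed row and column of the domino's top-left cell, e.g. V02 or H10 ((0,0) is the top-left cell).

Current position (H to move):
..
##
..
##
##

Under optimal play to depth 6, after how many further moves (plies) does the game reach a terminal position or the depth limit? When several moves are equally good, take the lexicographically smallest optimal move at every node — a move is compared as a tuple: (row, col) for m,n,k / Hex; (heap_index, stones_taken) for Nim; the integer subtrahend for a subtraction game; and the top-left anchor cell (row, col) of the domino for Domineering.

[../##/../##/##] H move#1: H00:+1/##/##/../##/##*, H20:+1/../##/##/##/##
[##/##/../##/##] end (terminal -1, V#2); searched ../##/../##/## to 6

PV length from [../##/../##/##]: 1 ply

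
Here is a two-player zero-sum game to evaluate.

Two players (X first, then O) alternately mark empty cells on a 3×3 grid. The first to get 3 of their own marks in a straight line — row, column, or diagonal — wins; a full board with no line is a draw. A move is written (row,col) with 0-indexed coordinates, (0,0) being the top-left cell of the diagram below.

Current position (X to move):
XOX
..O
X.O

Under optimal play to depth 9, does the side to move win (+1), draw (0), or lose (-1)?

value(XOX/..O/X.O, X) = +1

p1 X@[XOX/..O/X.O]: (1,0)[XOX/X.O/X.O]+1* (1,1)[XOX/.XO/X.O]+1 (2,1)[XOX/..O/XXO]+1
p2 O@[XOX/X.O/X.O] terminal -1; root [XOX/..O/X.O] d9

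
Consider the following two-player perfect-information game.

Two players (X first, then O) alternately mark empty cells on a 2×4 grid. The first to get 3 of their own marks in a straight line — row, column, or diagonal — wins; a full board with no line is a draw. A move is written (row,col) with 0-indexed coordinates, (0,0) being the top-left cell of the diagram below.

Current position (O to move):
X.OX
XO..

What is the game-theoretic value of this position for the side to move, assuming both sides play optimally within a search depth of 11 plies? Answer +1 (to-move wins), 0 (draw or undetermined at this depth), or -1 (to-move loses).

value(X.OX/XO.., O) = 0

ply 1, O at X.OX/XO.. | (0,1)=+0→XOOX/XO..*; (1,2)=+0→X.OX/XOO.; (1,3)=+0→X.OX/XO.O
ply 2, X at XOOX/XO.. | (1,2)=+0→XOOX/XOX.*; (1,3)=+0→XOOX/XO.X
ply 3, O at XOOX/XOX. | (1,3)=+0→XOOX/XOXO*
ply 4: XOOX/XOXO is terminal +0 (X); from X.OX/XO.. depth 11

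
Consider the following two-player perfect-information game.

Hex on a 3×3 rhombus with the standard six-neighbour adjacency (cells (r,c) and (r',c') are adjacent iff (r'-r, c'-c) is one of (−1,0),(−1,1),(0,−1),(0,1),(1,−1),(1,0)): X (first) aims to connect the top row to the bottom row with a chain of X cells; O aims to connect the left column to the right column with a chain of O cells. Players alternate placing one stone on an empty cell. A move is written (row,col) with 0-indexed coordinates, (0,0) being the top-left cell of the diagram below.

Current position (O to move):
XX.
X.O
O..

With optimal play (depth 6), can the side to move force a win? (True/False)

O winning at [XX./X.O/O..]: True

[XX./X.O/O..] O move#1: (0,2):+1/XXO/X.O/O..*, (1,1):+1/XX./XOO/O.., (2,1):+1/XX./X.O/OO., (2,2):+1/XX./X.O/O.O
[XXO/X.O/O..] X move#2: (1,1):-1/XXO/XXO/O..*, (2,1):-1/XXO/X.O/OX., (2,2):-1/XXO/X.O/O.X
[XXO/XXO/O..] O move#3: (2,1):+1/XXO/XXO/OO.*, (2,2):-1/XXO/XXO/O.O
[XXO/XXO/OO.] end (terminal -1, X#4); searched XX./X.O/O.. to 6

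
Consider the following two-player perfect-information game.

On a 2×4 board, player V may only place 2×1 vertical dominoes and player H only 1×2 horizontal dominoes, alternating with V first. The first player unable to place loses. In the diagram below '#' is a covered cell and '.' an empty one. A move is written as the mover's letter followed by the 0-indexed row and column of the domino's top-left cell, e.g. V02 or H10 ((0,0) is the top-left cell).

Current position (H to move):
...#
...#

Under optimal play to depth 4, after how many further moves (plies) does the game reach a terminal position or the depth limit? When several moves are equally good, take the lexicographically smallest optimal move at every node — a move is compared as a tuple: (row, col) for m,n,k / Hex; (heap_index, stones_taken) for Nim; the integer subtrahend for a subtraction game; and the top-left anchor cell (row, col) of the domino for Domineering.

PV length from [...#/...#]: 3 plies

p1 H@[...#/...#]: H00[##.#/...#]+1* H01[.###/...#]+1 H10[...#/##.#]+1 H11[...#/.###]+1
p2 V@[##.#/...#]: V02[####/..##]-1*
p3 H@[####/..##]: H10[####/####]+1*
p4 V@[####/####] terminal -1; root [...#/...#] d4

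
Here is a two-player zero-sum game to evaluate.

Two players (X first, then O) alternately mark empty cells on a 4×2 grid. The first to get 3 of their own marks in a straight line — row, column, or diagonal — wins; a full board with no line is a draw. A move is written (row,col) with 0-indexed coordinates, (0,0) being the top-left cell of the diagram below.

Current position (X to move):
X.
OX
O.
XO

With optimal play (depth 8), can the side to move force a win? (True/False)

p1 X@[X./OX/O./XO]: (0,1)[XX/OX/O./XO]+0* (2,1)[X./OX/OX/XO]+0
p2 O@[XX/OX/O./XO]: (2,1)[XX/OX/OO/XO]+0*
p3 X@[XX/OX/OO/XO] terminal +0; root [X./OX/O./XO] d8

X winning at [X./OX/O./XO]: False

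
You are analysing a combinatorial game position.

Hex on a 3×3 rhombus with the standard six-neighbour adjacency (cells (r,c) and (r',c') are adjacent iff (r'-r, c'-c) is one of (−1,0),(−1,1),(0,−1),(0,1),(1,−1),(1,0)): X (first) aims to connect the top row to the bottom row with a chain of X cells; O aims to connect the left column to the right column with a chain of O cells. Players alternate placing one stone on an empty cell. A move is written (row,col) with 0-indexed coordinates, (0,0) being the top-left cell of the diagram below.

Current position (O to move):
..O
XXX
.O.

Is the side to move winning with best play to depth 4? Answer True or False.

O winning at [..O/XXX/.O.]: False

[..O/XXX/.O.] O move#1: (0,0):-1/O.O/XXX/.O.*, (0,1):-1/.OO/XXX/.O., (2,0):-1/..O/XXX/OO., (2,2):-1/..O/XXX/.OO
[O.O/XXX/.O.] X move#2: (0,1):+1/OXO/XXX/.O.*, (2,0):-1/O.O/XXX/XO., (2,2):-1/O.O/XXX/.OX
[OXO/XXX/.O.] O move#3: (2,0):-1/OXO/XXX/OO.*, (2,2):-1/OXO/XXX/.OO
[OXO/XXX/OO.] X move#4: (2,2):+1/OXO/XXX/OOX*
[OXO/XXX/OOX] end (terminal -1, O#5); searched ..O/XXX/.O. to 4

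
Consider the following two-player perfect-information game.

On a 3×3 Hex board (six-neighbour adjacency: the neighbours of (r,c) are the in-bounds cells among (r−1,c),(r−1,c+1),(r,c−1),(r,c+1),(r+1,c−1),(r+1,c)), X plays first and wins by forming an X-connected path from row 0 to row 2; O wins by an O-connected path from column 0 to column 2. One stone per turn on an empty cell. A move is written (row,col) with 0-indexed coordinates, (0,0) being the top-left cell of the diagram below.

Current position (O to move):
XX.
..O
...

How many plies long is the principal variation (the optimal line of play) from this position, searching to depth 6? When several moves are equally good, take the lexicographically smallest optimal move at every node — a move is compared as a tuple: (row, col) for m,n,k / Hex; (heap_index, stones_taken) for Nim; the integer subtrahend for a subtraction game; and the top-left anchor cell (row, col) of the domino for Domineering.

PV length from [XX./..O/...]: 3 plies

[XX./..O/...] O move#1: (0,2):-1/XXO/..O/..., (1,0):-1/XX./O.O/..., (1,1):+1/XX./.OO/...*, (2,0):+1/XX./..O/O.., (2,1):-1/XX./..O/.O., (2,2):-1/XX./..O/..O
[XX./.OO/...] X move#2: (0,2):-1/XXX/.OO/...*, (1,0):-1/XX./XOO/..., (2,0):-1/XX./.OO/X.., (2,1):-1/XX./.OO/.X., (2,2):-1/XX./.OO/..X
[XXX/.OO/...] O move#3: (1,0):+1/XXX/OOO/...*, (2,0):+1/XXX/.OO/O.., (2,1):+1/XXX/.OO/.O., (2,2):+1/XXX/.OO/..O
[XXX/OOO/...] end (terminal -1, X#4); searched XX./..O/... to 6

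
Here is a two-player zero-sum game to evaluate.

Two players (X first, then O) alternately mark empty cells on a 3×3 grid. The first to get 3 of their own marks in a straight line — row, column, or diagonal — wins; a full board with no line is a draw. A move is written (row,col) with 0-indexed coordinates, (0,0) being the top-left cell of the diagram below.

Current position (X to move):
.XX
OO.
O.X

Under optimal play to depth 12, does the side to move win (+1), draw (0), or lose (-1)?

ply 1, X at .XX/OO./O.X | (0,0)=+1→XXX/OO./O.X*; (1,2)=+1→.XX/OOX/O.X; (2,1)=-1→.XX/OO./OXX
ply 2: XXX/OO./O.X is terminal -1 (O); from .XX/OO./O.X depth 12

value(.XX/OO./O.X, X) = +1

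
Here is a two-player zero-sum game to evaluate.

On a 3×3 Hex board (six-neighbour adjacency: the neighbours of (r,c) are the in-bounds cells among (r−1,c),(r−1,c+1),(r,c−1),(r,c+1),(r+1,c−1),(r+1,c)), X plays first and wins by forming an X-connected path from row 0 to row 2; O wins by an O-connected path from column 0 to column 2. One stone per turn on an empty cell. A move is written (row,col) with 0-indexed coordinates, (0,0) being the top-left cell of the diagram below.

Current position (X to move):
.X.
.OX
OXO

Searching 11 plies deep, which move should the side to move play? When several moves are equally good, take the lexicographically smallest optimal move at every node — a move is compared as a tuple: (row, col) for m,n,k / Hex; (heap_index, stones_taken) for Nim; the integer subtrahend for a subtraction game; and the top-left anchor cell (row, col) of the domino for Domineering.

ply 1, X at .X./.OX/OXO | (0,0)=-1→XX./.OX/OXO; (0,2)=+1→.XX/.OX/OXO*; (1,0)=-1→.X./XOX/OXO
ply 2: .XX/.OX/OXO is terminal -1 (O); from .X./.OX/OXO depth 11

X's best at [.X./.OX/OXO]: (0,2)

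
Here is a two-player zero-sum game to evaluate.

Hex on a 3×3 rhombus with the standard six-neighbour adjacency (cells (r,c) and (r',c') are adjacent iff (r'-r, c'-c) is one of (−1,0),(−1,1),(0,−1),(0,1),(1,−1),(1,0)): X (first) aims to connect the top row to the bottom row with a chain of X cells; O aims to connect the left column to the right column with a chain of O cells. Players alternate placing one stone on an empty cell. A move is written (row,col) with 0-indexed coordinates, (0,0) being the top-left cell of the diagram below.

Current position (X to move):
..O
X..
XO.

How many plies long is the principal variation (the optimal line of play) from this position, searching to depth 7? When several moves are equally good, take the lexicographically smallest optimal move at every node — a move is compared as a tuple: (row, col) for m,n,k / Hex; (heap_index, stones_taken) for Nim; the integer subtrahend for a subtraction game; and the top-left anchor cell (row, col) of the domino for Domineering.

p1 X@[..O/X../XO.]: (0,0)[X.O/X../XO.]+1* (0,1)[.XO/X../XO.]+1 (1,1)[..O/XX./XO.]+1 (1,2)[..O/X.X/XO.]+1 (2,2)[..O/X../XOX]+1
p2 O@[X.O/X../XO.] terminal -1; root [..O/X../XO.] d7

PV length from [..O/X../XO.]: 1 ply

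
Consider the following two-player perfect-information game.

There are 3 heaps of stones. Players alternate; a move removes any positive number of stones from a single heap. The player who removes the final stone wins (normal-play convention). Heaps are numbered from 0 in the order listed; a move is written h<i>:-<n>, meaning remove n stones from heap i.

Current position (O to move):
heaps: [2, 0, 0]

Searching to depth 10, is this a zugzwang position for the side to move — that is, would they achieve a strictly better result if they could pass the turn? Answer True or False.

ply 1, O at (2,0,0) | h0:-1=-1→(1,0,0); h0:-2=+1→(0,0,0)*
ply 2: (0,0,0) is terminal -1 (X); from (2,0,0) depth 10
suppose O passes — search the same position with X to move:
pass> ply 1, X at (2,0,0) | h0:-1=-1→(1,0,0); h0:-2=+1→(0,0,0)*
pass> ply 2: (0,0,0) is terminal -1 (O); from (2,0,0) depth 10
for O: play +1, pass -1

zugzwang((2,0,0), O) = False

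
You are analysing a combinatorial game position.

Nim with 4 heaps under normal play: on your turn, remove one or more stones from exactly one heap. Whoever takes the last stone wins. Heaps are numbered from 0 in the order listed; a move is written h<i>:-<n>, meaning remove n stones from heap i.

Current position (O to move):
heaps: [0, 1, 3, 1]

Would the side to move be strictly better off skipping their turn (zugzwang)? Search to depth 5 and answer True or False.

p1 O@[(0,1,3,1)]: h1:-1[(0,0,3,1)]-1 h2:-1[(0,1,2,1)]-1 h2:-2[(0,1,1,1)]-1 h2:-3[(0,1,0,1)]+1* h3:-1[(0,1,3,0)]-1
p2 X@[(0,1,0,1)]: h1:-1[(0,0,0,1)]-1* h3:-1[(0,1,0,0)]-1
p3 O@[(0,0,0,1)]: h3:-1[(0,0,0,0)]+1*
p4 X@[(0,0,0,0)] terminal -1; root [(0,1,3,1)] d5
if O skipped the turn, X would face:
~ p1 X@[(0,1,3,1)]: h1:-1[(0,0,3,1)]-1 h2:-1[(0,1,2,1)]-1 h2:-2[(0,1,1,1)]-1 h2:-3[(0,1,0,1)]+1* h3:-1[(0,1,3,0)]-1
~ p2 O@[(0,1,0,1)]: h1:-1[(0,0,0,1)]-1* h3:-1[(0,1,0,0)]-1
~ p3 X@[(0,0,0,1)]: h3:-1[(0,0,0,0)]+1*
~ p4 O@[(0,0,0,0)] terminal -1; root [(0,1,3,1)] d5
compare (O): move=+1 vs pass=-1

zugzwang((0,1,3,1), O) = False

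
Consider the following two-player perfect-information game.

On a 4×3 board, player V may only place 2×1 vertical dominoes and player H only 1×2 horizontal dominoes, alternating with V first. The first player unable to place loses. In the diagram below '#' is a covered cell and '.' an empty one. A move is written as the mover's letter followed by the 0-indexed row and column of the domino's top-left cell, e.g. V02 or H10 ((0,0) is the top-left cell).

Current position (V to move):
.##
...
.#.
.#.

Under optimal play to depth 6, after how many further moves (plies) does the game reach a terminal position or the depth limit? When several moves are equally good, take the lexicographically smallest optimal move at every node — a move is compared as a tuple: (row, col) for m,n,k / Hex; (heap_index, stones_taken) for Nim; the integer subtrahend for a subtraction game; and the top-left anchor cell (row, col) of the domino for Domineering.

[.##/.../.#./.#.] V move#1: V00:+1/###/#../.#./.#.*, V10:+1/.##/#../##./.#., V12:+1/.##/..#/.##/.#., V20:+1/.##/.../##./##., V22:+1/.##/.../.##/.##
[###/#../.#./.#.] H move#2: H11:-1/###/###/.#./.#.*
[###/###/.#./.#.] V move#3: V20:+1/###/###/##./##.*, V22:+1/###/###/.##/.##
[###/###/##./##.] end (terminal -1, H#4); searched .##/.../.#./.#. to 6

PV length from [.##/.../.#./.#.]: 3 plies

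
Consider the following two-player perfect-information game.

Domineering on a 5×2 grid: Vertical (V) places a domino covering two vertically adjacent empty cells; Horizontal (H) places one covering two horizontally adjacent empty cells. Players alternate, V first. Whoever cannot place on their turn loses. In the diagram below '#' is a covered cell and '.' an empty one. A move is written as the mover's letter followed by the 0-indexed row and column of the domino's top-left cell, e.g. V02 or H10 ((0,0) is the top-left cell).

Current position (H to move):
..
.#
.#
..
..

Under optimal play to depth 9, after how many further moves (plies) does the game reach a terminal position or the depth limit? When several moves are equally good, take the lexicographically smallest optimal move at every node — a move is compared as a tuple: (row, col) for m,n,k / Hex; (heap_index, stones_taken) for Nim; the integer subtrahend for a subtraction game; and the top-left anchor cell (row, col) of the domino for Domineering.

ply 1, H at ../.#/.#/../.. | H00=-1→##/.#/.#/../..; H30=+1→../.#/.#/##/..*; H40=+1→../.#/.#/../##
ply 2, V at ../.#/.#/##/.. | V00=-1→#./##/.#/##/..*; V10=-1→../##/##/##/..
ply 3, H at #./##/.#/##/.. | H40=+1→#./##/.#/##/##*
ply 4: #./##/.#/##/## is terminal -1 (V); from ../.#/.#/../.. depth 9

PV length from [../.#/.#/../..]: 3 plies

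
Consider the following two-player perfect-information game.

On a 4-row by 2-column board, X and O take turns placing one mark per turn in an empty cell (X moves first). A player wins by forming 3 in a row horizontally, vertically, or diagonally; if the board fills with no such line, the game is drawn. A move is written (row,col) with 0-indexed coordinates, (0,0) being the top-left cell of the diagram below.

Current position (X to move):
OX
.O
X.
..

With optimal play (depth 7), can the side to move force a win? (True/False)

X winning at [OX/.O/X./..]: False

p1 X@[OX/.O/X./..]: (1,0)[OX/XO/X./..]+0* (2,1)[OX/.O/XX/..]+0 (3,0)[OX/.O/X./X.]+0 (3,1)[OX/.O/X./.X]+0
p2 O@[OX/XO/X./..]: (2,1)[OX/XO/XO/..]-1 (3,0)[OX/XO/X./O.]+0* (3,1)[OX/XO/X./.O]-1
p3 X@[OX/XO/X./O.]: (2,1)[OX/XO/XX/O.]+0* (3,1)[OX/XO/X./OX]+0
p4 O@[OX/XO/XX/O.]: (3,1)[OX/XO/XX/OO]+0*
p5 X@[OX/XO/XX/OO] terminal +0; root [OX/.O/X./..] d7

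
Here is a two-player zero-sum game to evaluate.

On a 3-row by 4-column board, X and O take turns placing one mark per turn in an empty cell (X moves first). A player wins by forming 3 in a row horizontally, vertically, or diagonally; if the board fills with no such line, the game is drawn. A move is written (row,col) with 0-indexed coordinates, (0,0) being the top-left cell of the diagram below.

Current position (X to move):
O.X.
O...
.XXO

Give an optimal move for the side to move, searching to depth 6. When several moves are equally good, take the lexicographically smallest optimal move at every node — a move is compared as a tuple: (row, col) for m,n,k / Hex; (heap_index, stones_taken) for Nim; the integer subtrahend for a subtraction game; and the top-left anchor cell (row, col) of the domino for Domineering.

X's best at [O.X./O.../.XXO]: (1,2)

ply 1, X at O.X./O.../.XXO | (0,1)=-1→OXX./O.../.XXO; (0,3)=-1→O.XX/O.../.XXO; (1,1)=-1→O.X./OX../.XXO; (1,2)=+1→O.X./O.X./.XXO*; (1,3)=-1→O.X./O..X/.XXO; (2,0)=+1→O.X./O.../XXXO
ply 2: O.X./O.X./.XXO is terminal -1 (O); from O.X./O.../.XXO depth 6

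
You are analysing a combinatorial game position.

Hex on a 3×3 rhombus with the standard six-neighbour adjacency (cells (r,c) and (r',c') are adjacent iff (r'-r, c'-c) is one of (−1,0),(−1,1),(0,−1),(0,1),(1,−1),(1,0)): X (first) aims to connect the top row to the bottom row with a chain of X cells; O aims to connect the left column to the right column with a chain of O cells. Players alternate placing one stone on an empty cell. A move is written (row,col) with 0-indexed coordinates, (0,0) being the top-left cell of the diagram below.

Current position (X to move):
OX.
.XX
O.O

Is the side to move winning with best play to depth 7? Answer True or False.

ply 1, X at OX./.XX/O.O | (0,2)=-1→OXX/.XX/O.O; (1,0)=-1→OX./XXX/O.O; (2,1)=+1→OX./.XX/OXO*
ply 2: OX./.XX/OXO is terminal -1 (O); from OX./.XX/O.O depth 7

X winning at [OX./.XX/O.O]: True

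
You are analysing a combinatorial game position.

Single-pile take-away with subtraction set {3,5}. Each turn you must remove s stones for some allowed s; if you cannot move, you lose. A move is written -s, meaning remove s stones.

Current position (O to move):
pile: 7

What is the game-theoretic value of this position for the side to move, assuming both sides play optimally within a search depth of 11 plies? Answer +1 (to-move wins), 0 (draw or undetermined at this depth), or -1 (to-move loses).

value(7, O) = +1

p1 O@[7]: -3[4]-1 -5[2]+1*
p2 X@[2] terminal -1; root [7] d11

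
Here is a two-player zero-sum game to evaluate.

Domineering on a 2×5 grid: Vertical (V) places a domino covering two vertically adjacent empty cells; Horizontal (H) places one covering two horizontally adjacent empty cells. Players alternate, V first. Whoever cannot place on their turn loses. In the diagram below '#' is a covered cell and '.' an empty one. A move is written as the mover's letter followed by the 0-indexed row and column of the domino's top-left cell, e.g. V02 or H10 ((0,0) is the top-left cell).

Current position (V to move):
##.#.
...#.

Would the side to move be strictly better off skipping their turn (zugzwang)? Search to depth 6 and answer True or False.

p1 V@[##.#./...#.]: V02[####./..##.]+1* V04[##.##/...##]-1
p2 H@[####./..##.]: H10[####./####.]-1*
p3 V@[####./####.]: V04[#####/#####]+1*
p4 H@[#####/#####] terminal -1; root [##.#./...#.] d6
if V skipped the turn, H would face:
~ p1 H@[##.#./...#.]: H10[##.#./##.#.]-1* H11[##.#./.###.]-1
~ p2 V@[##.#./##.#.]: V02[####./####.]+1* V04[##.##/##.##]+1
~ p3 H@[####./####.] terminal -1; root [##.#./...#.] d6
compare (V): move=+1 vs pass=+1

zugzwang(##.#./...#., V) = False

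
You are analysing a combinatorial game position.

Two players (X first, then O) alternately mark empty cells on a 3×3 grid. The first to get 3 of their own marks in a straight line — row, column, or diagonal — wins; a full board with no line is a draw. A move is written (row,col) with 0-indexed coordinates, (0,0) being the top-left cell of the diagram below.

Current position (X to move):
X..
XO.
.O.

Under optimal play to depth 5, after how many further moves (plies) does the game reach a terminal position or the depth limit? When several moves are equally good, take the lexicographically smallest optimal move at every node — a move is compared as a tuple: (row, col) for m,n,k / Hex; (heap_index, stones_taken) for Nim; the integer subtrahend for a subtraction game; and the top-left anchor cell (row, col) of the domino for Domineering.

ply 1, X at X../XO./.O. | (0,1)=+1→XX./XO./.O.*; (0,2)=-1→X.X/XO./.O.; (1,2)=-1→X../XOX/.O.; (2,0)=+1→X../XO./XO.; (2,2)=-1→X../XO./.OX
ply 2, O at XX./XO./.O. | (0,2)=-1→XXO/XO./.O.*; (1,2)=-1→XX./XOO/.O.; (2,0)=-1→XX./XO./OO.; (2,2)=-1→XX./XO./.OO
ply 3, X at XXO/XO./.O. | (1,2)=-1→XXO/XOX/.O.; (2,0)=+1→XXO/XO./XO.*; (2,2)=-1→XXO/XO./.OX
ply 4: XXO/XO./XO. is terminal -1 (O); from X../XO./.O. depth 5

PV length from [X../XO./.O.]: 3 plies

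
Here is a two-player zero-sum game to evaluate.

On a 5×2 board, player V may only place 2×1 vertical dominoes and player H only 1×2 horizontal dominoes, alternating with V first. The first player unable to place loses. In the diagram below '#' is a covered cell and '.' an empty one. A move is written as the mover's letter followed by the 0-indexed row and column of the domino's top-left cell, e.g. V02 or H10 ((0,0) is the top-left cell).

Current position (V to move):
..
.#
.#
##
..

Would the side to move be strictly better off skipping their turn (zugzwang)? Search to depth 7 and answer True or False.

zugzwang(../.#/.#/##/.., V) = False

[../.#/.#/##/..] V move#1: V00:-1/#./##/.#/##/..*, V10:-1/../##/##/##/..
[#./##/.#/##/..] H move#2: H40:+1/#./##/.#/##/##*
[#./##/.#/##/##] end (terminal -1, V#3); searched ../.#/.#/##/.. to 7
suppose V passes — search the same position with H to move:
pass> [../.#/.#/##/..] H move#1: H00:+1/##/.#/.#/##/..*, H40:-1/../.#/.#/##/##
pass> [##/.#/.#/##/..] V move#2: V10:-1/##/##/##/##/..*
pass> [##/##/##/##/..] H move#3: H40:+1/##/##/##/##/##*
pass> [##/##/##/##/##] end (terminal -1, V#4); searched ../.#/.#/##/.. to 7
for V: play -1, pass -1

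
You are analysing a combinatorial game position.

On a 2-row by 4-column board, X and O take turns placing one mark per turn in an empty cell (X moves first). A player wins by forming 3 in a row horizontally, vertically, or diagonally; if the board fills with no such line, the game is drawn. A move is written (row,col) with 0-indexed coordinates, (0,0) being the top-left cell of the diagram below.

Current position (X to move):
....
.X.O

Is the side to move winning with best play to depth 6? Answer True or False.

ply 1, X at ..../.X.O | (0,0)=+0→X.../.X.O*; (0,1)=+0→.X../.X.O; (0,2)=+0→..X./.X.O; (0,3)=+0→...X/.X.O; (1,0)=+0→..../XX.O; (1,2)=+0→..../.XXO
ply 2, O at X.../.X.O | (0,1)=+0→XO../.X.O*; (0,2)=+0→X.O./.X.O; (0,3)=+0→X..O/.X.O; (1,0)=+0→X.../OX.O; (1,2)=+0→X.../.XOO
ply 3, X at XO../.X.O | (0,2)=+0→XOX./.X.O*; (0,3)=+0→XO.X/.X.O; (1,0)=+0→XO../XX.O; (1,2)=+0→XO../.XXO
ply 4, O at XOX./.X.O | (0,3)=+0→XOXO/.X.O*; (1,0)=+0→XOX./OX.O; (1,2)=+0→XOX./.XOO
ply 5, X at XOXO/.X.O | (1,0)=+0→XOXO/XX.O*; (1,2)=+0→XOXO/.XXO
ply 6, O at XOXO/XX.O | (1,2)=+0→XOXO/XXOO*
ply 7: XOXO/XXOO is terminal +0 (X); from ..../.X.O depth 6

X winning at [..../.X.O]: False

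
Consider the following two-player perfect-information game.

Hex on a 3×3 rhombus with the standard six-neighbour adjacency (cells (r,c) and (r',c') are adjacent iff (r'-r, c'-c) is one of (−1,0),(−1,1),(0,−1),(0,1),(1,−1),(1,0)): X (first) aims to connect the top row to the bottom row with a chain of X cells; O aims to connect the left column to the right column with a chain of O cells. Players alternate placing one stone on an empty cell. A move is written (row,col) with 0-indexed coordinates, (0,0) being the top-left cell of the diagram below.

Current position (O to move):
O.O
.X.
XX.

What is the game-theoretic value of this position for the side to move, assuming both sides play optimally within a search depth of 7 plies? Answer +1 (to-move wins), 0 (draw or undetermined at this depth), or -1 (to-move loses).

value(O.O/.X./XX., O) = +1

[O.O/.X./XX.] O move#1: (0,1):+1/OOO/.X./XX.*, (1,0):-1/O.O/OX./XX., (1,2):-1/O.O/.XO/XX., (2,2):-1/O.O/.X./XXO
[OOO/.X./XX.] end (terminal -1, X#2); searched O.O/.X./XX. to 7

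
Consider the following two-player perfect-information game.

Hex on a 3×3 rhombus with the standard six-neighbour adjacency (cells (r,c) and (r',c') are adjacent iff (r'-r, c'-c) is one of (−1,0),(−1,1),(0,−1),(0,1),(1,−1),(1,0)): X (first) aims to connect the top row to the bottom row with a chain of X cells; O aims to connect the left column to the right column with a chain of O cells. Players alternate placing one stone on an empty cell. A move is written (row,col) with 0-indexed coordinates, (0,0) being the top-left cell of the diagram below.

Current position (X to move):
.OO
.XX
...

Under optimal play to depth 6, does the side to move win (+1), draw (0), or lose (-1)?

value(.OO/.XX/..., X) = -1

p1 X@[.OO/.XX/...]: (0,0)[XOO/.XX/...]-1* (1,0)[.OO/XXX/...]-1 (2,0)[.OO/.XX/X..]-1 (2,1)[.OO/.XX/.X.]-1 (2,2)[.OO/.XX/..X]-1
p2 O@[XOO/.XX/...]: (1,0)[XOO/OXX/...]+1* (2,0)[XOO/.XX/O..]-1 (2,1)[XOO/.XX/.O.]-1 (2,2)[XOO/.XX/..O]-1
p3 X@[XOO/OXX/...] terminal -1; root [.OO/.XX/...] d6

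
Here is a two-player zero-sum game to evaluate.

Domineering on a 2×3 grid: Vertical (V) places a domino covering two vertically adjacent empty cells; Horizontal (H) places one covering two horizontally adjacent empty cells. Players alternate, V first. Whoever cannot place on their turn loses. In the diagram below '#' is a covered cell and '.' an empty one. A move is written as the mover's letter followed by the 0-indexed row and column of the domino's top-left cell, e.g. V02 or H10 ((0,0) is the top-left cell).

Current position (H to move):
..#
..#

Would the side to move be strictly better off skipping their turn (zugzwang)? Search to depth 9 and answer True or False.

ply 1, H at ..#/..# | H00=+1→###/..#*; H10=+1→..#/###
ply 2: ###/..# is terminal -1 (V); from ..#/..# depth 9
pass branch (V moves first from the same position):
  | ply 1, V at ..#/..# | V00=+1→#.#/#.#*; V01=+1→.##/.##
  | ply 2: #.#/#.# is terminal -1 (H); from ..#/..# depth 9
H moving scores +1; H passing scores -1

zugzwang(..#/..#, H) = False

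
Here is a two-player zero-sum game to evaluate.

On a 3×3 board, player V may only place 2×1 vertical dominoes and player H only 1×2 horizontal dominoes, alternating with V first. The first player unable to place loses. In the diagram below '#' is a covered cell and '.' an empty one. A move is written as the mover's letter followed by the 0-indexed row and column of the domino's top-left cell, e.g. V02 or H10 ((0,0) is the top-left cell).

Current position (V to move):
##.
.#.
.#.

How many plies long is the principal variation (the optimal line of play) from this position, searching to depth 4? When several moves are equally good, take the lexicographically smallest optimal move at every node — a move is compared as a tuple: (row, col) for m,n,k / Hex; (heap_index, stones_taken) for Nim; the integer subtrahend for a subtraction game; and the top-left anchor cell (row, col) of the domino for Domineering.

p1 V@[##./.#./.#.]: V02[###/.##/.#.]+1* V10[##./##./##.]+1 V12[##./.##/.##]+1
p2 H@[###/.##/.#.] terminal -1; root [##./.#./.#.] d4

PV length from [##./.#./.#.]: 1 ply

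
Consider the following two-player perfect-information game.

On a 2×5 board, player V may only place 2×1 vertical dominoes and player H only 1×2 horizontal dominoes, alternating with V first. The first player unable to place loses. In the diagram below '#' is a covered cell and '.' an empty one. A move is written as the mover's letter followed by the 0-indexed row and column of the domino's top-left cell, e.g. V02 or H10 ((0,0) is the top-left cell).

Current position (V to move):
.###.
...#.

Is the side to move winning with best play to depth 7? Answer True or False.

[.###./...#.] V move#1: V00:+1/####./#..#.*, V04:-1/.####/...##
[####./#..#.] H move#2: H11:-1/####./####.*
[####./####.] V move#3: V04:+1/#####/#####*
[#####/#####] end (terminal -1, H#4); searched .###./...#. to 7

V winning at [.###./...#.]: True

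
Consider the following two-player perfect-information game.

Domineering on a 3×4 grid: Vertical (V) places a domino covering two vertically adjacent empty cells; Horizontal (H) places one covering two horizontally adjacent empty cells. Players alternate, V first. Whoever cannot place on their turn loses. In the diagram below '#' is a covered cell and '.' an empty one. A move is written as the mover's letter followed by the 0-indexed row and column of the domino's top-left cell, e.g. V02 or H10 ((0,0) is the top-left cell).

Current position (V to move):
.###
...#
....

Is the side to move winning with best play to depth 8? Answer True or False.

ply 1, V at .###/...#/.... | V00=-1→####/#..#/....; V10=-1→.###/#..#/#...; V11=+1→.###/.#.#/.#..*; V12=-1→.###/..##/..#.
ply 2, H at .###/.#.#/.#.. | H22=-1→.###/.#.#/.###*
ply 3, V at .###/.#.#/.### | V00=+1→####/##.#/.###*; V10=+1→.###/##.#/####
ply 4: ####/##.#/.### is terminal -1 (H); from .###/...#/.... depth 8

V winning at [.###/...#/....]: True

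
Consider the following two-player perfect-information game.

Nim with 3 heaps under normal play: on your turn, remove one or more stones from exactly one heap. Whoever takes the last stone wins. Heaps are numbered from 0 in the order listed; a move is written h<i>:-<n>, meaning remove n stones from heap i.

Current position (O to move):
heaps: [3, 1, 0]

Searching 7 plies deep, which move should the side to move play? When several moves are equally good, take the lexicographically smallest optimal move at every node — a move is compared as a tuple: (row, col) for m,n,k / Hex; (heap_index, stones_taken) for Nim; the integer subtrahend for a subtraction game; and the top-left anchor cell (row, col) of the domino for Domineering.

ply 1, O at (3,1,0) | h0:-1=-1→(2,1,0); h0:-2=+1→(1,1,0)*; h0:-3=-1→(0,1,0); h1:-1=-1→(3,0,0)
ply 2, X at (1,1,0) | h0:-1=-1→(0,1,0)*; h1:-1=-1→(1,0,0)
ply 3, O at (0,1,0) | h1:-1=+1→(0,0,0)*
ply 4: (0,0,0) is terminal -1 (X); from (3,1,0) depth 7

O's best at [(3,1,0)]: h0:-2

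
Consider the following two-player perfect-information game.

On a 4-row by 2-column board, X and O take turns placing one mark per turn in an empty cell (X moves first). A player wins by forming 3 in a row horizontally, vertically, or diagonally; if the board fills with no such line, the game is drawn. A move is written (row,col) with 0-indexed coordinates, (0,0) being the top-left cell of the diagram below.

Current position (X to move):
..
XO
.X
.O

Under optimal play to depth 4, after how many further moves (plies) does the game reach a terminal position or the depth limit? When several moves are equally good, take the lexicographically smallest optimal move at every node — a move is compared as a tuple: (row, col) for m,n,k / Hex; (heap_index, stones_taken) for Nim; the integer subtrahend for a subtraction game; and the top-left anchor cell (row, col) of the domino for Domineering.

PV length from [../XO/.X/.O]: 3 plies

ply 1, X at ../XO/.X/.O | (0,0)=+0→X./XO/.X/.O; (0,1)=+0→.X/XO/.X/.O; (2,0)=+1→../XO/XX/.O*; (3,0)=+0→../XO/.X/XO
ply 2, O at ../XO/XX/.O | (0,0)=-1→O./XO/XX/.O*; (0,1)=-1→.O/XO/XX/.O; (3,0)=-1→../XO/XX/OO
ply 3, X at O./XO/XX/.O | (0,1)=+0→OX/XO/XX/.O; (3,0)=+1→O./XO/XX/XO*
ply 4: O./XO/XX/XO is terminal -1 (O); from ../XO/.X/.O depth 4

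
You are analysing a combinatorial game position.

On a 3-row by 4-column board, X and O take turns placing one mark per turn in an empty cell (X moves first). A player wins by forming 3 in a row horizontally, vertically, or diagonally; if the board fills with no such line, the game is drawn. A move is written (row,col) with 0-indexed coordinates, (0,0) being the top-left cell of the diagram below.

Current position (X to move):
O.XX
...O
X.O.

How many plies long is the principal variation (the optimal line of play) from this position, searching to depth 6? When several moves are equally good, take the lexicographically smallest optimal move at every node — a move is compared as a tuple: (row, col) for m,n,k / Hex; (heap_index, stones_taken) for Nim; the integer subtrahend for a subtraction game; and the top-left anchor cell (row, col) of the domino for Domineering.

PV length from [O.XX/...O/X.O.]: 1 ply

[O.XX/...O/X.O.] X move#1: (0,1):+1/OXXX/...O/X.O.*, (1,0):-1/O.XX/X..O/X.O., (1,1):+1/O.XX/.X.O/X.O., (1,2):-1/O.XX/..XO/X.O., (2,1):-1/O.XX/...O/XXO., (2,3):-1/O.XX/...O/X.OX
[OXXX/...O/X.O.] end (terminal -1, O#2); searched O.XX/...O/X.O. to 6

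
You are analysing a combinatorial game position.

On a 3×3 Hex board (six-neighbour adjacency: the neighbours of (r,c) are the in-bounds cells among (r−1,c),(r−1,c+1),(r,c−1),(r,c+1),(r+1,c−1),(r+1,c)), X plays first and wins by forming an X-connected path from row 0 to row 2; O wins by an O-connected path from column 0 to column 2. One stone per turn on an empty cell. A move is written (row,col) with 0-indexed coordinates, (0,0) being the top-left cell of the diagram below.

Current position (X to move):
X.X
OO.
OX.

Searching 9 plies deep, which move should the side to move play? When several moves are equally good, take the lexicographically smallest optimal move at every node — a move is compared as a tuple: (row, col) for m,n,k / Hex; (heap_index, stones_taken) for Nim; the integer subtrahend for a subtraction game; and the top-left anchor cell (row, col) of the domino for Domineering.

X's best at [X.X/OO./OX.]: (1,2)

p1 X@[X.X/OO./OX.]: (0,1)[XXX/OO./OX.]-1 (1,2)[X.X/OOX/OX.]+1* (2,2)[X.X/OO./OXX]-1
p2 O@[X.X/OOX/OX.] terminal -1; root [X.X/OO./OX.] d9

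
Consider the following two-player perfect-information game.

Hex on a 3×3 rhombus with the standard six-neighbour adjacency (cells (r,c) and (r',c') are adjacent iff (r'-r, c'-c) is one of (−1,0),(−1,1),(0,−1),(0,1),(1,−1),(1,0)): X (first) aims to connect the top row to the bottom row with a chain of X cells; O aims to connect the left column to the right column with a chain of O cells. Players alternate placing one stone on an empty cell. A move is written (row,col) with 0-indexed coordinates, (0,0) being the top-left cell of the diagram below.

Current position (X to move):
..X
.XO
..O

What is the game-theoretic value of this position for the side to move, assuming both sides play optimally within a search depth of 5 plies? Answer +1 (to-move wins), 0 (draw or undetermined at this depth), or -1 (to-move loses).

value(..X/.XO/..O, X) = +1

p1 X@[..X/.XO/..O]: (0,0)[X.X/.XO/..O]+1* (0,1)[.XX/.XO/..O]+1 (1,0)[..X/XXO/..O]+1 (2,0)[..X/.XO/X.O]+1 (2,1)[..X/.XO/.XO]+1
p2 O@[X.X/.XO/..O]: (0,1)[XOX/.XO/..O]-1* (1,0)[X.X/OXO/..O]-1 (2,0)[X.X/.XO/O.O]-1 (2,1)[X.X/.XO/.OO]-1
p3 X@[XOX/.XO/..O]: (1,0)[XOX/XXO/..O]+1* (2,0)[XOX/.XO/X.O]+1 (2,1)[XOX/.XO/.XO]+1
p4 O@[XOX/XXO/..O]: (2,0)[XOX/XXO/O.O]-1* (2,1)[XOX/XXO/.OO]-1
p5 X@[XOX/XXO/O.O]: (2,1)[XOX/XXO/OXO]+1*
p6 O@[XOX/XXO/OXO] terminal -1; root [..X/.XO/..O] d5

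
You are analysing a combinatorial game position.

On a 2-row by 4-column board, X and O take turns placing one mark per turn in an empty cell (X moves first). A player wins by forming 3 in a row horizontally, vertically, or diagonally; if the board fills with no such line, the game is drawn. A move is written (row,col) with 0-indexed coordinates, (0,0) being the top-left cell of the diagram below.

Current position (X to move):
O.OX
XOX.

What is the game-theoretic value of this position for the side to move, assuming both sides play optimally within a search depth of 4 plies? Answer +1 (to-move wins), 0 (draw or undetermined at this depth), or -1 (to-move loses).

p1 X@[O.OX/XOX.]: (0,1)[OXOX/XOX.]+0* (1,3)[O.OX/XOXX]-1
p2 O@[OXOX/XOX.]: (1,3)[OXOX/XOXO]+0*
p3 X@[OXOX/XOXO] terminal +0; root [O.OX/XOX.] d4

value(O.OX/XOX., X) = 0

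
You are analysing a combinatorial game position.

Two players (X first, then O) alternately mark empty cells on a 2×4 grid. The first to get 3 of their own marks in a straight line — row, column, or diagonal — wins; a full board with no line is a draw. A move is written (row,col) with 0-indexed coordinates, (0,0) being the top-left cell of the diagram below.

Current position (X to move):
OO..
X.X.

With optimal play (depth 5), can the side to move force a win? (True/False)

X winning at [OO../X.X.]: True

[OO../X.X.] X move#1: (0,2):+0/OOX./X.X., (0,3):-1/OO.X/X.X., (1,1):+1/OO../XXX.*, (1,3):-1/OO../X.XX
[OO../XXX.] end (terminal -1, O#2); searched OO../X.X. to 5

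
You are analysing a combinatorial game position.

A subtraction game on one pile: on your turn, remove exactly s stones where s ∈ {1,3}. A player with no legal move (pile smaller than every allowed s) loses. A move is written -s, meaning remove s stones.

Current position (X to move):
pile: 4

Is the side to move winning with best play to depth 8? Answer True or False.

X winning at [4]: False

[4] X move#1: -1:-1/3*, -3:-1/1
[3] O move#2: -1:+1/2*, -3:+1/0
[2] X move#3: -1:-1/1*
[1] O move#4: -1:+1/0*
[0] end (terminal -1, X#5); searched 4 to 8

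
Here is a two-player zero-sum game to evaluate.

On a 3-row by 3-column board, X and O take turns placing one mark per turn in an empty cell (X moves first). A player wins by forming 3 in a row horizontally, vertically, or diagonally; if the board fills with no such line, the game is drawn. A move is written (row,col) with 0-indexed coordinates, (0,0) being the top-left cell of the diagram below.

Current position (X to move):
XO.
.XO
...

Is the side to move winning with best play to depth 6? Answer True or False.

[XO./.XO/...] X move#1: (0,2):+1/XOX/.XO/...*, (1,0):+1/XO./XXO/..., (2,0):+1/XO./.XO/X.., (2,1):+0/XO./.XO/.X., (2,2):+1/XO./.XO/..X
[XOX/.XO/...] O move#2: (1,0):-1/XOX/OXO/...*, (2,0):-1/XOX/.XO/O.., (2,1):-1/XOX/.XO/.O., (2,2):-1/XOX/.XO/..O
[XOX/OXO/...] X move#3: (2,0):+1/XOX/OXO/X..*, (2,1):+1/XOX/OXO/.X., (2,2):+1/XOX/OXO/..X
[XOX/OXO/X..] end (terminal -1, O#4); searched XO./.XO/... to 6

X winning at [XO./.XO/...]: True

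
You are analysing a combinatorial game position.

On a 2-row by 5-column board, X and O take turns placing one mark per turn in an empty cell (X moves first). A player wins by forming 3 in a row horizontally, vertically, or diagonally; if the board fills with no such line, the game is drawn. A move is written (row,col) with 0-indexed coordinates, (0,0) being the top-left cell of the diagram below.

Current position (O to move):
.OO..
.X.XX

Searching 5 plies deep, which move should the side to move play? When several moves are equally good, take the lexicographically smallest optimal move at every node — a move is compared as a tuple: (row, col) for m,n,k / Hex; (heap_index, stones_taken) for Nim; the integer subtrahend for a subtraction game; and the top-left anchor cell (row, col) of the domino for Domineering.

O's best at [.OO../.X.XX]: (0,0)

p1 O@[.OO../.X.XX]: (0,0)[OOO../.X.XX]+1* (0,3)[.OOO./.X.XX]+1 (0,4)[.OO.O/.X.XX]-1 (1,0)[.OO../OX.XX]-1 (1,2)[.OO../.XOXX]+1
p2 X@[OOO../.X.XX] terminal -1; root [.OO../.X.XX] d5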